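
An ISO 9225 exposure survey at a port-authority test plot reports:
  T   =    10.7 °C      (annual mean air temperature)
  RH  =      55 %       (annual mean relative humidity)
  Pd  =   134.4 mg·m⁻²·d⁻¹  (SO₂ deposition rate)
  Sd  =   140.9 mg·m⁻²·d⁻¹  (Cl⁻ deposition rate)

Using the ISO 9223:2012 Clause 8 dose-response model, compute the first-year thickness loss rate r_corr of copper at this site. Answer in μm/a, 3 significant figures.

copper: T>10 °C ⇒ hinge -0.080·(10.7−10) = -0.0560
  SO₂ term: 0.0053·134.4^0.26·exp(0.059·55-0.0560) = 0.4599
  Cl⁻ term: 0.01025·140.9^0.27·exp(0.036·55+0.049·10.7) = 0.477
  sum: 0.4599 + 0.477 → r_corr = 0.9369 μm/a

r_corr = 0.937 μm/a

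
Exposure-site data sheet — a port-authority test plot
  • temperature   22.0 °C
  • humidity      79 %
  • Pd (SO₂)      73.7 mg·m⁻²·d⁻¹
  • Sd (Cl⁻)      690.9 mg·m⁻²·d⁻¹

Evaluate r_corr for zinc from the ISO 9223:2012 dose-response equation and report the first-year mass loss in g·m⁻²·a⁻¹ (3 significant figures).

zinc: temperature factor f = -0.071·(12.0) = -0.8520
  SO₂ term: 0.0129·73.7^0.44·exp(0.046·79-0.8520) = 1.382
  Sd branch = 0.0175·Sd^0.57·e^(0.008·RH+0.085·T) = 8.874 μm/a
  sum: 1.382 + 8.874 → r_corr = 10.26 μm/a
Convert to mass loss: 10.26 μm/a × 7.14 g/cm³ = 73.23 g·m⁻²·a⁻¹

r_corr = 73.2 g·m⁻²·a⁻¹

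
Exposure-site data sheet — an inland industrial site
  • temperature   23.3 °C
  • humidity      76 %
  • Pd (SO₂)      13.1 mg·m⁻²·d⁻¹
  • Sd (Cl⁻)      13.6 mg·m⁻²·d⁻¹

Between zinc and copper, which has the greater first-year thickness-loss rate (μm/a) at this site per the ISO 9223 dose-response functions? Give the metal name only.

zinc

zinc: temperature factor f = -0.071·(13.3) = -0.9443
  sulphur-dioxide contribution → 0.5133 μm/a
  chloride contribution → 1.031 μm/a
  ⇒ r_corr(zinc) = 1.544 μm/a
copper: f(T) = -0.080·(T−10) [T>10 °C] = -1.0640
  sulphur-dioxide contribution → 0.3163 μm/a
  chloride contribution → 1.002 μm/a
  total first-year rate 1.318 μm/a
Ordering by μm/a: zinc (1.54) > copper (1.32)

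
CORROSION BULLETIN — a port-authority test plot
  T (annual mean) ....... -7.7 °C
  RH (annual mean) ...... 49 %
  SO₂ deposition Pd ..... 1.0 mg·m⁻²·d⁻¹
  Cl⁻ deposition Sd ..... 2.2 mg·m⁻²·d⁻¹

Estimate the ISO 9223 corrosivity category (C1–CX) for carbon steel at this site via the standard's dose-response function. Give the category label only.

C1

carbon steel: f(T) = +0.150·(T−10) [T≤10 °C] = -2.6550
  sulphur-dioxide contribution → 0.3315 μm/a
  chloride contribution → 0.6157 μm/a
  ⇒ r_corr(carbon steel) = 0.9473 μm/a
0.947 μm/a falls in (0, 1.3] for carbon steel → category C1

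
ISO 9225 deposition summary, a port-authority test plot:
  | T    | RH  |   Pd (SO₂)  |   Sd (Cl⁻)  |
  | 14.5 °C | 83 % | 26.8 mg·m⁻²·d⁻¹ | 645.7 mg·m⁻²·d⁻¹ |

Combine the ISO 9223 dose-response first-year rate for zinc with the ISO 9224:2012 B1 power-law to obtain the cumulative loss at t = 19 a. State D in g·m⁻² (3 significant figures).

D(19) = 506 g·m⁻²

zinc: temperature factor f = -0.071·(4.5) = -0.3195
  SO₂ term: 0.0129·26.8^0.44·exp(0.046·83-0.3195) = 1.813
  Sd branch = 0.0175·Sd^0.57·e^(0.008·RH+0.085·T) = 4.66 μm/a
  sum: 1.813 + 4.66 → r_corr = 6.473 μm/a
Power-law: D(19) = r_corr · 19^0.813
  D(19) = 6.473 × 19^0.813 = 6.473 × 10.96 = 70.91 μm
  Mass loss = 70.91 μm × 7.14 g/cm³ = 506.3 g·m⁻²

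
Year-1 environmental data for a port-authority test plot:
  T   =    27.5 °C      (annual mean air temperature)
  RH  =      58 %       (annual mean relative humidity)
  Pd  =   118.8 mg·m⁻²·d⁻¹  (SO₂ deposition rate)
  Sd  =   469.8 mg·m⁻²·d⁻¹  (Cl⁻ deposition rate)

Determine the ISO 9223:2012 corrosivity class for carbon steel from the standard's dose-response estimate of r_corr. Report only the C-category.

C5

carbon steel: temperature factor f = -0.054·(17.5) = -0.9450
  Pd branch = 1.77·Pd^0.52·e^(0.02·RH+f) = 26.32 μm/a
  Sd branch = 0.102·Sd^0.62·e^(0.033·RH+0.04·T) = 94.22 μm/a
  r_corr = 26.32 + 94.22 = 120.5 μm/a
ISO 9223 Table 2 (carbon steel): 80 < 121 ≤ 200 μm/a ⇒ C5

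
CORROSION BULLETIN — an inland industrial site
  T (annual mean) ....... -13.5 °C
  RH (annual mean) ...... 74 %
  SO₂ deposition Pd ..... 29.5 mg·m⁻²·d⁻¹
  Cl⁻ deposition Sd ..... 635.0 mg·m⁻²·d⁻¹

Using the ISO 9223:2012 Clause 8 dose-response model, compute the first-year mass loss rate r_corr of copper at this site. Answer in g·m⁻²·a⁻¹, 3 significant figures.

copper: f(T) = +0.126·(T−10) [T≤10 °C] = -2.9610
  Pd branch = 0.0053·Pd^0.26·e^(0.059·RH+f) = 0.05207 μm/a
  Sd branch = 0.01025·Sd^0.27·e^(0.036·RH+0.049·T) = 0.4337 μm/a
  sum: 0.05207 + 0.4337 → r_corr = 0.4857 μm/a
Convert to mass loss: 0.4857 μm/a × 8.96 g/cm³ = 4.352 g·m⁻²·a⁻¹

r_corr = 4.35 g·m⁻²·a⁻¹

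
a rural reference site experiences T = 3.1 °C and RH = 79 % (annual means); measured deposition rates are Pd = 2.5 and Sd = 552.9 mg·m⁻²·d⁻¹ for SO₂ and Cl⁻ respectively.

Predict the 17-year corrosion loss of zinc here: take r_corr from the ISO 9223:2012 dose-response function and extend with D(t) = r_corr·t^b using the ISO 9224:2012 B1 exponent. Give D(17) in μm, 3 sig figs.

D(17) = 21.3 μm

zinc: temperature factor f = +0.038·(-6.9) = -0.2622
  SO₂ term: 0.0129·2.5^0.44·exp(0.046·79-0.2622) = 0.5624
  Cl⁻ term: 0.0175·552.9^0.57·exp(0.008·79+0.085·3.1) = 1.568
  r_corr = 0.5624 + 1.568 = 2.13 μm/a
Long-term exponent b (ISO 9224 Table 2, B1) = 0.813
  D(17) = 2.13 × 17^0.813 = 2.13 × 10.01 = 21.32 μm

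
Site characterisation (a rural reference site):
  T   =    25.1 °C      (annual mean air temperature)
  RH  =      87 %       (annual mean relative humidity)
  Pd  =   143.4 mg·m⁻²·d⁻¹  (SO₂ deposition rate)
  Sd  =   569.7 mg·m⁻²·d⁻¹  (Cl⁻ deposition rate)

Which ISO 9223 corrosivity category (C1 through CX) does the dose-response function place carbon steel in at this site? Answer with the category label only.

carbon steel: f(T) = -0.054·(T−10) [T>10 °C] = -0.8154
  sulphur-dioxide contribution → 59.01 μm/a
  chloride contribution → 251.2 μm/a
  total first-year rate 310.2 μm/a
Category bounds: 200…700 μm/a bracket r_corr ⇒ CX

CX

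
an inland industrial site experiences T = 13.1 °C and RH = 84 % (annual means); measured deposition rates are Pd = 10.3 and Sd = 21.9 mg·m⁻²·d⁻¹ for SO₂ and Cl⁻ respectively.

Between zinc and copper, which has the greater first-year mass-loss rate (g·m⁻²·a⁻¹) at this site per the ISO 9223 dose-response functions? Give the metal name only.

zinc: temperature factor f = -0.071·(3.1) = -0.2201
  sulphur-dioxide contribution → 1.376 μm/a
  chloride contribution → 0.6061 μm/a
  total first-year rate 1.983 μm/a
  mass loss = 1.983 μm/a × 7.14 g/cm³ = 14.16 g·m⁻²·a⁻¹
copper: T>10 °C ⇒ hinge -0.080·(13.1−10) = -0.2480
  sulphur-dioxide contribution → 1.077 μm/a
  chloride contribution → 0.922 μm/a
  total first-year rate 1.999 μm/a
  mass loss = 1.999 μm/a × 8.96 g/cm³ = 17.91 g·m⁻²·a⁻¹
Ordering by g·m⁻²·a⁻¹: copper (17.9) > zinc (14.2)

copper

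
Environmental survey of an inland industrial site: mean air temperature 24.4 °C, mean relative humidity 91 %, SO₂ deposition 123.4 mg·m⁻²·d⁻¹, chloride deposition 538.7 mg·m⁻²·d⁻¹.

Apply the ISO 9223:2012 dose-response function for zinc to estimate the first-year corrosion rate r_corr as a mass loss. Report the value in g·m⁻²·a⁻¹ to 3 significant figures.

r_corr = 92.3 g·m⁻²·a⁻¹

zinc: temperature factor f = -0.071·(14.4) = -1.0224
  sulphur-dioxide contribution → 2.539 μm/a
  chloride contribution → 10.39 μm/a
  ⇒ r_corr(zinc) = 12.93 μm/a
Convert to mass loss: 12.93 μm/a × 7.14 g/cm³ = 92.35 g·m⁻²·a⁻¹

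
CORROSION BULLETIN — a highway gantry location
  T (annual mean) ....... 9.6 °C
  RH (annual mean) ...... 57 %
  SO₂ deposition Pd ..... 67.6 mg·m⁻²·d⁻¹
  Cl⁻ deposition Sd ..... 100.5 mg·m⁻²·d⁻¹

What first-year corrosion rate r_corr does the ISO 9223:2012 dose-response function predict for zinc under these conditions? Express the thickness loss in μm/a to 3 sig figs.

zinc: f(T) = +0.038·(T−10) [T≤10 °C] = -0.0152
  SO₂ term: 0.0129·67.6^0.44·exp(0.046·57-0.0152) = 1.117
  Sd branch = 0.0175·Sd^0.57·e^(0.008·RH+0.085·T) = 0.8644 μm/a
  r_corr = 1.117 + 0.8644 = 1.981 μm/a

r_corr = 1.98 μm/a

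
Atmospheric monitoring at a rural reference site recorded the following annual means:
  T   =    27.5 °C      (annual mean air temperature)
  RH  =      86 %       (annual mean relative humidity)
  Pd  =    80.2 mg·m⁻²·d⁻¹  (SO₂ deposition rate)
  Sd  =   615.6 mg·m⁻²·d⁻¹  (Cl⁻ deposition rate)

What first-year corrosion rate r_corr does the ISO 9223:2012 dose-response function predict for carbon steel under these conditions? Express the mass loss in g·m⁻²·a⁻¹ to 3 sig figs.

carbon steel: temperature factor f = -0.054·(17.5) = -0.9450
  Pd branch = 1.77·Pd^0.52·e^(0.02·RH+f) = 37.56 μm/a
  Cl⁻ term: 0.102·615.6^0.62·exp(0.033·86+0.04·27.5) = 280.7
  sum: 37.56 + 280.7 → r_corr = 318.2 μm/a
Convert to mass loss: 318.2 μm/a × 7.85 g/cm³ = 2498 g·m⁻²·a⁻¹

r_corr = 2.50e+03 g·m⁻²·a⁻¹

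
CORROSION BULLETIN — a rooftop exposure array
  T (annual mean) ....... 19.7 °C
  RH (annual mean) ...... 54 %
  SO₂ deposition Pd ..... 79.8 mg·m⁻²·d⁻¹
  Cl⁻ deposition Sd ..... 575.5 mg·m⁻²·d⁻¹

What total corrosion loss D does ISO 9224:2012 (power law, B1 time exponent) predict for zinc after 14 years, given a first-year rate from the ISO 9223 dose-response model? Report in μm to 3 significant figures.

D(14) = 50.6 μm

zinc: T>10 °C ⇒ hinge -0.071·(19.7−10) = -0.6887
  Pd branch = 0.0129·Pd^0.44·e^(0.046·RH+f) = 0.5335 μm/a
  Sd branch = 0.0175·Sd^0.57·e^(0.008·RH+0.085·T) = 5.384 μm/a
  r_corr = 0.5335 + 5.384 = 5.918 μm/a
ISO 9224: D(t) = r_corr · t^b with b = 0.813 (zinc, B1)
  D(14) = 5.918 × 14^0.813 = 5.918 × 8.547 = 50.58 μm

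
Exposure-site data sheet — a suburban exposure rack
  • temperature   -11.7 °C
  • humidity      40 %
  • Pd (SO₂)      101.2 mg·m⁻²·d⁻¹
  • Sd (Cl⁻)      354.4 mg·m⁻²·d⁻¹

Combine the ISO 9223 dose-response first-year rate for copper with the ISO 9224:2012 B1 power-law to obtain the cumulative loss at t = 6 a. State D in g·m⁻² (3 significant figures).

D(6) = 3.88 g·m⁻²

copper: temperature factor f = +0.126·(-21.7) = -2.7342
  Pd branch = 0.0053·Pd^0.26·e^(0.059·RH+f) = 0.01211 μm/a
  Cl⁻ term: 0.01025·354.4^0.27·exp(0.036·40+0.049·-11.7) = 0.119
  sum: 0.01211 + 0.119 → r_corr = 0.1311 μm/a
Power-law: D(6) = r_corr · 6^0.667
  D(6) = 0.1311 × 6^0.667 = 0.1311 × 3.304 = 0.4331 μm
  Mass loss = 0.4331 μm × 8.96 g/cm³ = 3.881 g·m⁻²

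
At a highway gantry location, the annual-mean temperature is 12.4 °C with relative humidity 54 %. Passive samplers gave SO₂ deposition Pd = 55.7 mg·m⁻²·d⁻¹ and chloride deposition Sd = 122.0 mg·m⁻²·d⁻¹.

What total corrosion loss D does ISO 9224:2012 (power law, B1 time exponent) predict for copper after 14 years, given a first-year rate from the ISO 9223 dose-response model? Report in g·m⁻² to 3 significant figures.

D(14) = 40.7 g·m⁻²

copper: T>10 °C ⇒ hinge -0.080·(12.4−10) = -0.1920
  sulphur-dioxide contribution → 0.3009 μm/a
  chloride contribution → 0.481 μm/a
  ⇒ r_corr(copper) = 0.782 μm/a
Long-term exponent b (ISO 9224 Table 2, B1) = 0.667
  D(14) = 0.782 × 14^0.667 = 0.782 × 5.814 = 4.546 μm
  Mass loss = 4.546 μm × 8.96 g/cm³ = 40.74 g·m⁻²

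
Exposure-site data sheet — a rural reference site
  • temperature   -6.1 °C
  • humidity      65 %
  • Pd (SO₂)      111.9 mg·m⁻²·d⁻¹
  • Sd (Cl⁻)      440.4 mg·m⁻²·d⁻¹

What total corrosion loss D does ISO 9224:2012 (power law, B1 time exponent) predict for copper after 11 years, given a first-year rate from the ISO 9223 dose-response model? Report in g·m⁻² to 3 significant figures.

copper: f(T) = +0.126·(T−10) [T≤10 °C] = -2.0286
  Pd branch = 0.0053·Pd^0.26·e^(0.059·RH+f) = 0.11 μm/a
  Cl⁻ term: 0.01025·440.4^0.27·exp(0.036·65+0.049·-6.1) = 0.4083
  r_corr = 0.11 + 0.4083 = 0.5183 μm/a
Long-term exponent b (ISO 9224 Table 2, B1) = 0.667
  D(11) = 0.5183 × 11^0.667 = 0.5183 × 4.95 = 2.566 μm
  Mass loss = 2.566 μm × 8.96 g/cm³ = 22.99 g·m⁻²

D(11) = 23.0 g·m⁻²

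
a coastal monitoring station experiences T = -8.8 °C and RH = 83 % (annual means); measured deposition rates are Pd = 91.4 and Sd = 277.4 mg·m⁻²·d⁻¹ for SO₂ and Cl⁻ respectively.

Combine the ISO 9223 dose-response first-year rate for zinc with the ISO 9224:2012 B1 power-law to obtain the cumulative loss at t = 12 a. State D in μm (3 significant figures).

D(12) = 18.8 μm

zinc: T≤10 °C ⇒ hinge +0.038·(-8.8−10) = -0.7144
  sulphur-dioxide contribution → 2.095 μm/a
  chloride contribution → 0.3973 μm/a
  ⇒ r_corr(zinc) = 2.493 μm/a
ISO 9224: D(t) = r_corr · t^b with b = 0.813 (zinc, B1)
  D(12) = 2.493 × 12^0.813 = 2.493 × 7.54 = 18.8 μm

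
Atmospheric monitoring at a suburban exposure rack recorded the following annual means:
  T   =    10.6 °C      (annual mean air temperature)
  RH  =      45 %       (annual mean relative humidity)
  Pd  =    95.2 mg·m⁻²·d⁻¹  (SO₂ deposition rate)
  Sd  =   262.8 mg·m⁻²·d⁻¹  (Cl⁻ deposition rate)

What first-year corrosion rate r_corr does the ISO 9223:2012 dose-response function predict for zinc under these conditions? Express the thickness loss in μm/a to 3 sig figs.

r_corr = 2.21 μm/a

zinc: temperature factor f = -0.071·(0.6) = -0.0426
  sulphur-dioxide contribution → 0.7272 μm/a
  chloride contribution → 1.479 μm/a
  ⇒ r_corr(zinc) = 2.206 μm/a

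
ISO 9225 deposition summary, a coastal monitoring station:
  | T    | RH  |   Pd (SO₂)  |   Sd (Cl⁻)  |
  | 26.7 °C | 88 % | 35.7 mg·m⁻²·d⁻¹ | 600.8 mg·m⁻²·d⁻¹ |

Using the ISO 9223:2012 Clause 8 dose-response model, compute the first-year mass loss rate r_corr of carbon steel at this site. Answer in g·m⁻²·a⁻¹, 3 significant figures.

r_corr = 2.46e+03 g·m⁻²·a⁻¹

carbon steel: f(T) = -0.054·(T−10) [T>10 °C] = -0.9018
  Pd branch = 1.77·Pd^0.52·e^(0.02·RH+f) = 26.8 μm/a
  Cl⁻ term: 0.102·600.8^0.62·exp(0.033·88+0.04·26.7) = 286
  r_corr = 26.8 + 286 = 312.8 μm/a
Convert to mass loss: 312.8 μm/a × 7.85 g/cm³ = 2456 g·m⁻²·a⁻¹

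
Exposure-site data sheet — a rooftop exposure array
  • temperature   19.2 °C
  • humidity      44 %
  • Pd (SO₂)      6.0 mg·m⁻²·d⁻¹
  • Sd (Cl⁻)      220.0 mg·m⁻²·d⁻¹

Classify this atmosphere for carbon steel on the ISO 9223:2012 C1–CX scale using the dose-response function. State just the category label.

carbon steel: T>10 °C ⇒ hinge -0.054·(19.2−10) = -0.4968
  Pd branch = 1.77·Pd^0.52·e^(0.02·RH+f) = 6.592 μm/a
  Sd branch = 0.102·Sd^0.62·e^(0.033·RH+0.04·T) = 26.61 μm/a
  sum: 6.592 + 26.61 → r_corr = 33.2 μm/a
33.2 μm/a falls in (25, 50] for carbon steel → category C3

C3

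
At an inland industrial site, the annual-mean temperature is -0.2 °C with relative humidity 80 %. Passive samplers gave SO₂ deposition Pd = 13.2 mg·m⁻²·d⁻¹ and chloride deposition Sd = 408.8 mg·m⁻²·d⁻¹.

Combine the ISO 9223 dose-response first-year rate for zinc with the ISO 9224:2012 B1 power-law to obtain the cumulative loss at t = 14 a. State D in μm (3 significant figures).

D(14) = 17.8 μm

zinc: f(T) = +0.038·(T−10) [T≤10 °C] = -0.3876
  SO₂ term: 0.0129·13.2^0.44·exp(0.046·80-0.3876) = 1.08
  Sd branch = 0.0175·Sd^0.57·e^(0.008·RH+0.085·T) = 1.005 μm/a
  r_corr = 1.08 + 1.005 = 2.085 μm/a
Long-term exponent b (ISO 9224 Table 2, B1) = 0.813
  D(14) = 2.085 × 14^0.813 = 2.085 × 8.547 = 17.82 μm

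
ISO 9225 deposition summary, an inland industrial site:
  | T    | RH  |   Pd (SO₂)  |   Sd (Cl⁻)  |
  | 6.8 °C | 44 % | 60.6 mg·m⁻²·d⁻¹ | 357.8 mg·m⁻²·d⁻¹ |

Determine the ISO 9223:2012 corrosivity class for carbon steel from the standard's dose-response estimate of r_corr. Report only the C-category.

carbon steel: f(T) = +0.150·(T−10) [T≤10 °C] = -0.4800
  sulphur-dioxide contribution → 22.31 μm/a
  chloride contribution → 21.91 μm/a
  total first-year rate 44.22 μm/a
44.2 μm/a falls in (25, 50] for carbon steel → category C3

C3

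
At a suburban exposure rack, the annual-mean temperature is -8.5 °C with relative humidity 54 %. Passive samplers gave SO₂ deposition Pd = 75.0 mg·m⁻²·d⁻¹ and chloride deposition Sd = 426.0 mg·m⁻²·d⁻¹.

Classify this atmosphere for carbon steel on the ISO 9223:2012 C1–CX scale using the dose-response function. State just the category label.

carbon steel: T≤10 °C ⇒ hinge +0.150·(-8.5−10) = -2.7750
  SO₂ term: 1.77·75.0^0.52·exp(0.02·54-2.7750) = 3.068
  Cl⁻ term: 0.102·426.0^0.62·exp(0.033·54+0.04·-8.5) = 18.41
  sum: 3.068 + 18.41 → r_corr = 21.48 μm/a
ISO 9223 Table 2 (carbon steel): 1.3 < 21.5 ≤ 25 μm/a ⇒ C2

C2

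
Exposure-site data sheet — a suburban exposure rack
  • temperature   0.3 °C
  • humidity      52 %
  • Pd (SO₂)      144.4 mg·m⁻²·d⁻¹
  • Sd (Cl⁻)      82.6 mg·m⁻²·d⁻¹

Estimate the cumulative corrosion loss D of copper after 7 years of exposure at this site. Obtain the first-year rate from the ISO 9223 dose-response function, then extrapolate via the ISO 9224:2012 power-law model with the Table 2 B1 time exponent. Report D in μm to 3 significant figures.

D(7) = 1.26 μm

copper: T≤10 °C ⇒ hinge +0.126·(0.3−10) = -1.2222
  Pd branch = 0.0053·Pd^0.26·e^(0.059·RH+f) = 0.1223 μm/a
  Sd branch = 0.01025·Sd^0.27·e^(0.036·RH+0.049·T) = 0.2227 μm/a
  r_corr = 0.1223 + 0.2227 = 0.345 μm/a
ISO 9224: D(t) = r_corr · t^b with b = 0.667 (copper, B1)
  D(7) = 0.345 × 7^0.667 = 0.345 × 3.662 = 1.263 μm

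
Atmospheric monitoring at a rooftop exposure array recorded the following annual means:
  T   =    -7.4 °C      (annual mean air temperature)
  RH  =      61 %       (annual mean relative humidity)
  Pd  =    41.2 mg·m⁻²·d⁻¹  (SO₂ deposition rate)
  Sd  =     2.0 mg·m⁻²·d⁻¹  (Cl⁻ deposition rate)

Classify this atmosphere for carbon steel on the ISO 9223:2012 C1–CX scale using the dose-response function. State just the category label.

C2

carbon steel: temperature factor f = +0.150·(-17.4) = -2.6100
  SO₂ term: 1.77·41.2^0.52·exp(0.02·61-2.6100) = 3.048
  Cl⁻ term: 0.102·2.0^0.62·exp(0.033·61+0.04·-7.4) = 0.8728
  r_corr = 3.048 + 0.8728 = 3.921 μm/a
3.92 μm/a falls in (1.3, 25] for carbon steel → category C2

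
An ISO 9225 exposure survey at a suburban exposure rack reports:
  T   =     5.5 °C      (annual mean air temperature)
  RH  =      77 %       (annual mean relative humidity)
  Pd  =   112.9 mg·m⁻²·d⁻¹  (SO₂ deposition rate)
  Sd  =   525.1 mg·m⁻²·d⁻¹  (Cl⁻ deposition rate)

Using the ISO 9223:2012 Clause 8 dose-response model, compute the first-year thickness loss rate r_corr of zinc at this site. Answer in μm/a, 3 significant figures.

zinc: temperature factor f = +0.038·(-4.5) = -0.1710
  sulphur-dioxide contribution → 3.005 μm/a
  chloride contribution → 1.837 μm/a
  ⇒ r_corr(zinc) = 4.842 μm/a

r_corr = 4.84 μm/a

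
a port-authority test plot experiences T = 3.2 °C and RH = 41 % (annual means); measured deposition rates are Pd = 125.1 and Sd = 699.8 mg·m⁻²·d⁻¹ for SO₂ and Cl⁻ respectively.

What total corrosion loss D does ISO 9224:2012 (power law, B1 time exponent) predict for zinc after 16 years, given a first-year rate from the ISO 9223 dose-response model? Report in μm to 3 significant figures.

zinc: temperature factor f = +0.038·(-6.8) = -0.2584
  SO₂ term: 0.0129·125.1^0.44·exp(0.046·41-0.2584) = 0.5498
  Cl⁻ term: 0.0175·699.8^0.57·exp(0.008·41+0.085·3.2) = 1.334
  r_corr = 0.5498 + 1.334 = 1.884 μm/a
Long-term exponent b (ISO 9224 Table 2, B1) = 0.813
  D(16) = 1.884 × 16^0.813 = 1.884 × 9.527 = 17.95 μm

D(16) = 17.9 μm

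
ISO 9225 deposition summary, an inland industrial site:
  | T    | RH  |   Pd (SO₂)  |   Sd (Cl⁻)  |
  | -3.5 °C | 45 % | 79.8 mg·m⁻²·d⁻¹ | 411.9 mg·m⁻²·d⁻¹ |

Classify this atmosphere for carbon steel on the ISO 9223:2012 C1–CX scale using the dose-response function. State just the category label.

carbon steel: temperature factor f = +0.150·(-13.5) = -2.0250
  SO₂ term: 1.77·79.8^0.52·exp(0.02·45-2.0250) = 5.603
  Sd branch = 0.102·Sd^0.62·e^(0.033·RH+0.04·T) = 16.36 μm/a
  sum: 5.603 + 16.36 → r_corr = 21.97 μm/a
ISO 9223 Table 2 (carbon steel): 1.3 < 22 ≤ 25 μm/a ⇒ C2

C2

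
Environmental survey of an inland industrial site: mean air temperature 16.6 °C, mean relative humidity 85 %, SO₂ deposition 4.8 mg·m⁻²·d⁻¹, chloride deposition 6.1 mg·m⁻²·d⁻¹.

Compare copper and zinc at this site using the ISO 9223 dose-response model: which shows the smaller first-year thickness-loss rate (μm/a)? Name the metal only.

copper: temperature factor f = -0.080·(6.6) = -0.5280
  Pd branch = 0.0053·Pd^0.26·e^(0.059·RH+f) = 0.7081 μm/a
  Cl⁻ term: 0.01025·6.1^0.27·exp(0.036·85+0.049·16.6) = 0.8035
  sum: 0.7081 + 0.8035 → r_corr = 1.512 μm/a
zinc: temperature factor f = -0.071·(6.6) = -0.4686
  SO₂ term: 0.0129·4.8^0.44·exp(0.046·85-0.4686) = 0.8034
  Cl⁻ term: 0.0175·6.1^0.57·exp(0.008·85+0.085·16.6) = 0.397
  r_corr = 0.8034 + 0.397 = 1.2 μm/a
Ordering by μm/a: copper (1.51) > zinc (1.2)

zinc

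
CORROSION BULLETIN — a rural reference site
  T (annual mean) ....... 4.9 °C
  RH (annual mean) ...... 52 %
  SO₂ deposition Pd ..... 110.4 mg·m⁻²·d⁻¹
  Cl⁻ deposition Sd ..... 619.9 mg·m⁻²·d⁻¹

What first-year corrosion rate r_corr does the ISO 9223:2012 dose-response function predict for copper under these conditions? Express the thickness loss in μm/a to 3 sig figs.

r_corr = 0.684 μm/a

copper: temperature factor f = +0.126·(-5.1) = -0.6426
  sulphur-dioxide contribution → 0.2036 μm/a
  chloride contribution → 0.4808 μm/a
  ⇒ r_corr(copper) = 0.6844 μm/a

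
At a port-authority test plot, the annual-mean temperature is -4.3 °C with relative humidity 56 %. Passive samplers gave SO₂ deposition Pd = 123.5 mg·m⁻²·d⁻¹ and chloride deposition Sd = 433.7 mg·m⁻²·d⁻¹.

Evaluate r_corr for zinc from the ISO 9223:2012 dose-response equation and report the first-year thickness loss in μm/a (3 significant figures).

zinc: temperature factor f = +0.038·(-14.3) = -0.5434
  sulphur-dioxide contribution → 0.8197 μm/a
  chloride contribution → 0.6054 μm/a
  total first-year rate 1.425 μm/a

r_corr = 1.43 μm/a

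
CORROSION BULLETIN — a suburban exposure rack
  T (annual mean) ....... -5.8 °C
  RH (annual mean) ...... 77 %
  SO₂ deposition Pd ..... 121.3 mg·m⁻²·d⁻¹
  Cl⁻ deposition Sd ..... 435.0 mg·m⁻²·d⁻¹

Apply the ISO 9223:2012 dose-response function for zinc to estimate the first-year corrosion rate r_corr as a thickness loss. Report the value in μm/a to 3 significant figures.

zinc: f(T) = +0.038·(T−10) [T≤10 °C] = -0.6004
  SO₂ term: 0.0129·121.3^0.44·exp(0.046·77-0.6004) = 2.018
  Cl⁻ term: 0.0175·435.0^0.57·exp(0.008·77+0.085·-5.8) = 0.6315
  sum: 2.018 + 0.6315 → r_corr = 2.65 μm/a

r_corr = 2.65 μm/a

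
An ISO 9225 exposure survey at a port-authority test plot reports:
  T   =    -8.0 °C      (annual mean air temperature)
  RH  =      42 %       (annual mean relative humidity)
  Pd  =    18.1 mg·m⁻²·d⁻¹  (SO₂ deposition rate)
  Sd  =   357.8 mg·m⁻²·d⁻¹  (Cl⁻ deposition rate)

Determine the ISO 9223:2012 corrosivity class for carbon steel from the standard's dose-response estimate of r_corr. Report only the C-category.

carbon steel: T≤10 °C ⇒ hinge +0.150·(-8.0−10) = -2.7000
  sulphur-dioxide contribution → 1.242 μm/a
  chloride contribution → 11.35 μm/a
  total first-year rate 12.59 μm/a
12.6 μm/a falls in (1.3, 25] for carbon steel → category C2

C2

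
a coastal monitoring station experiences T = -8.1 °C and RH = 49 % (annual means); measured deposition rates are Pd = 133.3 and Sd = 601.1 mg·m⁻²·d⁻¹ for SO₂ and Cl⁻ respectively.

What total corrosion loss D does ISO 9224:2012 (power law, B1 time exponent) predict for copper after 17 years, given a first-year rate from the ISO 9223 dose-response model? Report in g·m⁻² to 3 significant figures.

copper: T≤10 °C ⇒ hinge +0.126·(-8.1−10) = -2.2806
  Pd branch = 0.0053·Pd^0.26·e^(0.059·RH+f) = 0.03482 μm/a
  Sd branch = 0.01025·Sd^0.27·e^(0.036·RH+0.049·T) = 0.2263 μm/a
  sum: 0.03482 + 0.2263 → r_corr = 0.2612 μm/a
Long-term exponent b (ISO 9224 Table 2, B1) = 0.667
  D(17) = 0.2612 × 17^0.667 = 0.2612 × 6.618 = 1.728 μm
  Mass loss = 1.728 μm × 8.96 g/cm³ = 15.49 g·m⁻²

D(17) = 15.5 g·m⁻²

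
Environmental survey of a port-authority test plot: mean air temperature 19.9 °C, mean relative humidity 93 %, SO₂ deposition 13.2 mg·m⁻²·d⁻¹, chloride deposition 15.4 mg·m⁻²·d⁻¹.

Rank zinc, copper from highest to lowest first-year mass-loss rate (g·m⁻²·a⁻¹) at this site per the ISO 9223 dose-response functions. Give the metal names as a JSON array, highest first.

zinc: temperature factor f = -0.071·(9.9) = -0.7029
  SO₂ term: 0.0129·13.2^0.44·exp(0.046·93-0.7029) = 1.433
  Sd branch = 0.0175·Sd^0.57·e^(0.008·RH+0.085·T) = 0.9498 μm/a
  r_corr = 1.433 + 0.9498 = 2.383 μm/a
  mass loss = 2.383 μm/a × 7.14 g/cm³ = 17.01 g·m⁻²·a⁻¹
copper: temperature factor f = -0.080·(9.9) = -0.7920
  Pd branch = 0.0053·Pd^0.26·e^(0.059·RH+f) = 1.134 μm/a
  Cl⁻ term: 0.01025·15.4^0.27·exp(0.036·93+0.049·19.9) = 1.618
  sum: 1.134 + 1.618 → r_corr = 2.752 μm/a
  mass loss = 2.752 μm/a × 8.96 g/cm³ = 24.65 g·m⁻²·a⁻¹
Ordering by g·m⁻²·a⁻¹: copper (24.7) > zinc (17)

["copper", "zinc"]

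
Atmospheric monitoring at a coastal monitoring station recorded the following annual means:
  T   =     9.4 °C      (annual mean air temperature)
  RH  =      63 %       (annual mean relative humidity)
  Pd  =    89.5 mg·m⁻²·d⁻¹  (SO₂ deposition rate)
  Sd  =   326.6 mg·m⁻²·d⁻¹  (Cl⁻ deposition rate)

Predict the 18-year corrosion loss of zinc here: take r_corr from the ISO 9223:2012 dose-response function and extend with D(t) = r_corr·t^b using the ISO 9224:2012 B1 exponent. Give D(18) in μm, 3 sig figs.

D(18) = 35.6 μm

zinc: temperature factor f = +0.038·(-0.6) = -0.0228
  sulphur-dioxide contribution → 1.652 μm/a
  chloride contribution → 1.745 μm/a
  ⇒ r_corr(zinc) = 3.398 μm/a
Power-law: D(18) = r_corr · 18^0.813
  D(18) = 3.398 × 18^0.813 = 3.398 × 10.48 = 35.62 μm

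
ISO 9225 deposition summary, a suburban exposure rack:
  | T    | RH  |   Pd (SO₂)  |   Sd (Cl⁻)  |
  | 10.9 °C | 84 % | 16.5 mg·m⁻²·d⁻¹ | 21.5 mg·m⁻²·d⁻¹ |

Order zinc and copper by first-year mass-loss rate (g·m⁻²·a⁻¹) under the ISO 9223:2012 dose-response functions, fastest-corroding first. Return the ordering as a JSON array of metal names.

zinc: temperature factor f = -0.071·(0.9) = -0.0639
  Pd branch = 0.0129·Pd^0.44·e^(0.046·RH+f) = 1.98 μm/a
  Cl⁻ term: 0.0175·21.5^0.57·exp(0.008·84+0.085·10.9) = 0.4974
  sum: 1.98 + 0.4974 → r_corr = 2.477 μm/a
  mass loss = 2.477 μm/a × 7.14 g/cm³ = 17.69 g·m⁻²·a⁻¹
copper: f(T) = -0.080·(T−10) [T>10 °C] = -0.0720
  Pd branch = 0.0053·Pd^0.26·e^(0.059·RH+f) = 1.452 μm/a
  Sd branch = 0.01025·Sd^0.27·e^(0.036·RH+0.049·T) = 0.8237 μm/a
  r_corr = 1.452 + 0.8237 = 2.275 μm/a
  mass loss = 2.275 μm/a × 8.96 g/cm³ = 20.39 g·m⁻²·a⁻¹
Ordering by g·m⁻²·a⁻¹: copper (20.4) > zinc (17.7)

["copper", "zinc"]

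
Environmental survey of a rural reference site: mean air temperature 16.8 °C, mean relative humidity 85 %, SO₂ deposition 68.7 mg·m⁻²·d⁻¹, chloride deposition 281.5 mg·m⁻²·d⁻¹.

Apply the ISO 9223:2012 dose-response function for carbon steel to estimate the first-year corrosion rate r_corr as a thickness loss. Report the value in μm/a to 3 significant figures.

carbon steel: f(T) = -0.054·(T−10) [T>10 °C] = -0.3672
  SO₂ term: 1.77·68.7^0.52·exp(0.02·85-0.3672) = 60.54
  Cl⁻ term: 0.102·281.5^0.62·exp(0.033·85+0.04·16.8) = 109
  sum: 60.54 + 109 → r_corr = 169.5 μm/a

r_corr = 170 μm/a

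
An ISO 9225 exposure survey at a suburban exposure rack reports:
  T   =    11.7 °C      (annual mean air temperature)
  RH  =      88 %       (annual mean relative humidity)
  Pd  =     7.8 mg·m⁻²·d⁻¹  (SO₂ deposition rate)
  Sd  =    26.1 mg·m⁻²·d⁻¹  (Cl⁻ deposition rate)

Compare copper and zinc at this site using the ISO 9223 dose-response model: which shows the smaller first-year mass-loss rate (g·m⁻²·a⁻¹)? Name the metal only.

copper: T>10 °C ⇒ hinge -0.080·(11.7−10) = -0.1360
  SO₂ term: 0.0053·7.8^0.26·exp(0.059·88-0.1360) = 1.419
  Sd branch = 0.01025·Sd^0.27·e^(0.036·RH+0.049·T) = 1.042 μm/a
  sum: 1.419 + 1.042 → r_corr = 2.462 μm/a
  mass loss = 2.462 μm/a × 8.96 g/cm³ = 22.06 g·m⁻²·a⁻¹
zinc: f(T) = -0.071·(T−10) [T>10 °C] = -0.1207
  SO₂ term: 0.0129·7.8^0.44·exp(0.046·88-0.1207) = 1.617
  Sd branch = 0.0175·Sd^0.57·e^(0.008·RH+0.085·T) = 0.614 μm/a
  r_corr = 1.617 + 0.614 = 2.231 μm/a
  mass loss = 2.231 μm/a × 7.14 g/cm³ = 15.93 g·m⁻²·a⁻¹
Ordering by g·m⁻²·a⁻¹: copper (22.1) > zinc (15.9)

zinc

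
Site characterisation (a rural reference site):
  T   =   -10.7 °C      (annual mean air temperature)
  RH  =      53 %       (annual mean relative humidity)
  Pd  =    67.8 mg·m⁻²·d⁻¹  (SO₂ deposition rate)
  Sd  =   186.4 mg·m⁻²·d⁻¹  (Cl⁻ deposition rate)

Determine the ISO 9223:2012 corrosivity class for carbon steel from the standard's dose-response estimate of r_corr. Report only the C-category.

C2

carbon steel: f(T) = +0.150·(T−10) [T≤10 °C] = -3.1050
  sulphur-dioxide contribution → 2.052 μm/a
  chloride contribution → 9.772 μm/a
  ⇒ r_corr(carbon steel) = 11.82 μm/a
11.8 μm/a falls in (1.3, 25] for carbon steel → category C2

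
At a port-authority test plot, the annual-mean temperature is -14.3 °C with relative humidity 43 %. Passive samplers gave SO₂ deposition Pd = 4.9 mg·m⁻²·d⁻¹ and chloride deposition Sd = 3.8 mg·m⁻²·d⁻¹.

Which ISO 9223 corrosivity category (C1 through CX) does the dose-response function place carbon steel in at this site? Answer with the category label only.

C1

carbon steel: f(T) = +0.150·(T−10) [T≤10 °C] = -3.6450
  Pd branch = 1.77·Pd^0.52·e^(0.02·RH+f) = 0.2497 μm/a
  Sd branch = 0.102·Sd^0.62·e^(0.033·RH+0.04·T) = 0.5444 μm/a
  r_corr = 0.2497 + 0.5444 = 0.7941 μm/a
0.794 μm/a falls in (0, 1.3] for carbon steel → category C1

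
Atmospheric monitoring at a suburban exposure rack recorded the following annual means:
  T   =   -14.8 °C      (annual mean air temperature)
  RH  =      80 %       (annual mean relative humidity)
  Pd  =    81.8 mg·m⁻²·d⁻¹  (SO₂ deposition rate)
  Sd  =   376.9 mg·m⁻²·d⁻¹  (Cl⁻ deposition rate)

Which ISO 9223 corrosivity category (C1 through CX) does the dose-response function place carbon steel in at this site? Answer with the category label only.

C3

carbon steel: f(T) = +0.150·(T−10) [T≤10 °C] = -3.7200
  SO₂ term: 1.77·81.8^0.52·exp(0.02·80-3.7200) = 2.098
  Sd branch = 0.102·Sd^0.62·e^(0.033·RH+0.04·T) = 31.28 μm/a
  r_corr = 2.098 + 31.28 = 33.38 μm/a
ISO 9223 Table 2 (carbon steel): 25 < 33.4 ≤ 50 μm/a ⇒ C3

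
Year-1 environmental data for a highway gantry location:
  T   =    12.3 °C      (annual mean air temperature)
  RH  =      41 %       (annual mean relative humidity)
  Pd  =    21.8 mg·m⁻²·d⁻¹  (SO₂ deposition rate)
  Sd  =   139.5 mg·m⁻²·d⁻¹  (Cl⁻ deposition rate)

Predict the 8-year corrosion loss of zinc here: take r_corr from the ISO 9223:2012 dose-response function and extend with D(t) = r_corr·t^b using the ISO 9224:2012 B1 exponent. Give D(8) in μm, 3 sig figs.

D(8) = 7.77 μm

zinc: temperature factor f = -0.071·(2.3) = -0.1633
  Pd branch = 0.0129·Pd^0.44·e^(0.046·RH+f) = 0.2803 μm/a
  Cl⁻ term: 0.0175·139.5^0.57·exp(0.008·41+0.085·12.3) = 1.153
  r_corr = 0.2803 + 1.153 = 1.434 μm/a
Power-law: D(8) = r_corr · 8^0.813
  D(8) = 1.434 × 8^0.813 = 1.434 × 5.423 = 7.774 μm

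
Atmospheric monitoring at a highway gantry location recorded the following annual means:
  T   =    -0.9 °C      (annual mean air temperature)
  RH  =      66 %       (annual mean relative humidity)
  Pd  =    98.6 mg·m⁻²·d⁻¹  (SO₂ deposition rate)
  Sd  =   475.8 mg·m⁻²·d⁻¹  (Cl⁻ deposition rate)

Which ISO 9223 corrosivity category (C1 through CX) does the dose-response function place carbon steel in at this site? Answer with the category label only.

C4

carbon steel: T≤10 °C ⇒ hinge +0.150·(-0.9−10) = -1.6350
  SO₂ term: 1.77·98.6^0.52·exp(0.02·66-1.6350) = 14.06
  Sd branch = 0.102·Sd^0.62·e^(0.033·RH+0.04·T) = 39.71 μm/a
  sum: 14.06 + 39.71 → r_corr = 53.77 μm/a
Category bounds: 50…80 μm/a bracket r_corr ⇒ C4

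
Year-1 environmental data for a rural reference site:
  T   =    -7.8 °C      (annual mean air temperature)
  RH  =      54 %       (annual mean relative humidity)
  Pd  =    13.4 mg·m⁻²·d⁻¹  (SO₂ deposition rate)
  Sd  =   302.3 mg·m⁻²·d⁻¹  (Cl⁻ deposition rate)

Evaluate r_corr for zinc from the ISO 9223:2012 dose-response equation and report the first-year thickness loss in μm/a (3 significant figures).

zinc: temperature factor f = +0.038·(-17.8) = -0.6764
  Pd branch = 0.0129·Pd^0.44·e^(0.046·RH+f) = 0.2463 μm/a
  Sd branch = 0.0175·Sd^0.57·e^(0.008·RH+0.085·T) = 0.3602 μm/a
  r_corr = 0.2463 + 0.3602 = 0.6066 μm/a

r_corr = 0.607 μm/a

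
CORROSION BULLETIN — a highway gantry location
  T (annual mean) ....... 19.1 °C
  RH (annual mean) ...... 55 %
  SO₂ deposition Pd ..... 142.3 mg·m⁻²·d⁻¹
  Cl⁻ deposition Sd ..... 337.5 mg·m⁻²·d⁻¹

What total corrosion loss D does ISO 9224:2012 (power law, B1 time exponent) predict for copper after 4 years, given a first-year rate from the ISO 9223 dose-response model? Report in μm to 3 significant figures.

D(4) = 2.90 μm

copper: f(T) = -0.080·(T−10) [T>10 °C] = -0.7280
  sulphur-dioxide contribution → 0.2384 μm/a
  chloride contribution → 0.9114 μm/a
  ⇒ r_corr(copper) = 1.15 μm/a
ISO 9224: D(t) = r_corr · t^b with b = 0.667 (copper, B1)
  D(4) = 1.15 × 4^0.667 = 1.15 × 2.521 = 2.899 μm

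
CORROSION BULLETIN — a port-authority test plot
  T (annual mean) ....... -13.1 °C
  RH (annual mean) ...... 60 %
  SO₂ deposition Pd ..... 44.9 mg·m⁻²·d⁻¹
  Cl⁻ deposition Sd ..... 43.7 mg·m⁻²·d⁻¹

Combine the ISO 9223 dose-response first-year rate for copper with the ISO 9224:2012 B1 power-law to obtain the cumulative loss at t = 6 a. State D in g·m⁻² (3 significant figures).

D(6) = 4.63 g·m⁻²

copper: f(T) = +0.126·(T−10) [T≤10 °C] = -2.9106
  SO₂ term: 0.0053·44.9^0.26·exp(0.059·60-2.9106) = 0.02674
  Sd branch = 0.01025·Sd^0.27·e^(0.036·RH+0.049·T) = 0.1297 μm/a
  sum: 0.02674 + 0.1297 → r_corr = 0.1564 μm/a
Power-law: D(6) = r_corr · 6^0.667
  D(6) = 0.1564 × 6^0.667 = 0.1564 × 3.304 = 0.5169 μm
  Mass loss = 0.5169 μm × 8.96 g/cm³ = 4.631 g·m⁻²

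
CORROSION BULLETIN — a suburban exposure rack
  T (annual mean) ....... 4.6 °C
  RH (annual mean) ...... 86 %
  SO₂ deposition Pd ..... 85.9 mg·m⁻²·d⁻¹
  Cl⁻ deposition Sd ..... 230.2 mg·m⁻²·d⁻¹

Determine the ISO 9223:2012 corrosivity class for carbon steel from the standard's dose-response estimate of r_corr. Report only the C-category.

carbon steel: f(T) = +0.150·(T−10) [T≤10 °C] = -0.8100
  SO₂ term: 1.77·85.9^0.52·exp(0.02·86-0.8100) = 44.55
  Cl⁻ term: 0.102·230.2^0.62·exp(0.033·86+0.04·4.6) = 61.03
  r_corr = 44.55 + 61.03 = 105.6 μm/a
106 μm/a falls in (80, 200] for carbon steel → category C5

C5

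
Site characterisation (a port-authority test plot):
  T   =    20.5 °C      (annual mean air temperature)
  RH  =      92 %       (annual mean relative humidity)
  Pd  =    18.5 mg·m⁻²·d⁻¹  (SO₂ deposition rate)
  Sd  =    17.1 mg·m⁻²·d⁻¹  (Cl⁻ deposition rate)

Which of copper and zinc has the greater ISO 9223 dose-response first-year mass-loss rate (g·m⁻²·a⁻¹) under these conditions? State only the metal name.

copper: f(T) = -0.080·(T−10) [T>10 °C] = -0.8400
  Pd branch = 0.0053·Pd^0.26·e^(0.059·RH+f) = 1.112 μm/a
  Sd branch = 0.01025·Sd^0.27·e^(0.036·RH+0.049·T) = 1.653 μm/a
  sum: 1.112 + 1.653 → r_corr = 2.765 μm/a
  mass loss = 2.765 μm/a × 8.96 g/cm³ = 24.78 g·m⁻²·a⁻¹
zinc: temperature factor f = -0.071·(10.5) = -0.7455
  Pd branch = 0.0129·Pd^0.44·e^(0.046·RH+f) = 1.522 μm/a
  Sd branch = 0.0175·Sd^0.57·e^(0.008·RH+0.085·T) = 1.053 μm/a
  r_corr = 1.522 + 1.053 = 2.574 μm/a
  mass loss = 2.574 μm/a × 7.14 g/cm³ = 18.38 g·m⁻²·a⁻¹
Ordering by g·m⁻²·a⁻¹: copper (24.8) > zinc (18.4)

copper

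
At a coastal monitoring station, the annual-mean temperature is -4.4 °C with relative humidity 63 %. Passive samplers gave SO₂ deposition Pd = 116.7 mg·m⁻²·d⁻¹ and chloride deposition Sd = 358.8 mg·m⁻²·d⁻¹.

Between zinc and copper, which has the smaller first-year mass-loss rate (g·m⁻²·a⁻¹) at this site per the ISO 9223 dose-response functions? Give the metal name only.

copper

zinc: temperature factor f = +0.038·(-14.4) = -0.5472
  SO₂ term: 0.0129·116.7^0.44·exp(0.046·63-0.5472) = 1.099
  Cl⁻ term: 0.0175·358.8^0.57·exp(0.008·63+0.085·-4.4) = 0.5699
  r_corr = 1.099 + 0.5699 = 1.669 μm/a
  mass loss = 1.669 μm/a × 7.14 g/cm³ = 11.92 g·m⁻²·a⁻¹
copper: f(T) = +0.126·(T−10) [T≤10 °C] = -1.8144
  Pd branch = 0.0053·Pd^0.26·e^(0.059·RH+f) = 0.1225 μm/a
  Sd branch = 0.01025·Sd^0.27·e^(0.036·RH+0.049·T) = 0.3907 μm/a
  r_corr = 0.1225 + 0.3907 = 0.5132 μm/a
  mass loss = 0.5132 μm/a × 8.96 g/cm³ = 4.598 g·m⁻²·a⁻¹
Ordering by g·m⁻²·a⁻¹: zinc (11.9) > copper (4.6)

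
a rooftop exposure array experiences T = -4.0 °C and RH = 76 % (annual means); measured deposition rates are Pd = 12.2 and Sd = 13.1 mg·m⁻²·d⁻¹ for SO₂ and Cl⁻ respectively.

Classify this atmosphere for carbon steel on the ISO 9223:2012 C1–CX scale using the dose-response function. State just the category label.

C2

carbon steel: f(T) = +0.150·(T−10) [T≤10 °C] = -2.1000
  sulphur-dioxide contribution → 3.639 μm/a
  chloride contribution → 5.261 μm/a
  ⇒ r_corr(carbon steel) = 8.9 μm/a
ISO 9223 Table 2 (carbon steel): 1.3 < 8.9 ≤ 25 μm/a ⇒ C2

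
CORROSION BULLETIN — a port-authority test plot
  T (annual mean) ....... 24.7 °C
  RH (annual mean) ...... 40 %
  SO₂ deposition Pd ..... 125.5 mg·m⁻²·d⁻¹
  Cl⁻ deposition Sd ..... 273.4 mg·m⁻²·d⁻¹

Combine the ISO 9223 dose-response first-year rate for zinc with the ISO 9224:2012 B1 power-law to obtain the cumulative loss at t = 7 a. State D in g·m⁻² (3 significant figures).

D(7) = 176 g·m⁻²

zinc: T>10 °C ⇒ hinge -0.071·(24.7−10) = -1.0437
  sulphur-dioxide contribution → 0.2398 μm/a
  chloride contribution → 4.817 μm/a
  ⇒ r_corr(zinc) = 5.057 μm/a
ISO 9224: D(t) = r_corr · t^b with b = 0.813 (zinc, B1)
  D(7) = 5.057 × 7^0.813 = 5.057 × 4.865 = 24.6 μm
  Mass loss = 24.6 μm × 7.14 g/cm³ = 175.7 g·m⁻²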